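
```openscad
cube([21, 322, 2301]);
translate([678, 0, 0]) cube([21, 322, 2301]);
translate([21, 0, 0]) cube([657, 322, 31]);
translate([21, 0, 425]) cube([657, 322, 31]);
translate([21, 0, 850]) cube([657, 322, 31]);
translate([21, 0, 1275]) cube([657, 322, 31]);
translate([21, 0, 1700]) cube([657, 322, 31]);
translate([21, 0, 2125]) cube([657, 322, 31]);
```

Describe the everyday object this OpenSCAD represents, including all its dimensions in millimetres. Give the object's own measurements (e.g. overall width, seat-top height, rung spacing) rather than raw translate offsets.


An open bookshelf. Two side panels, each 21 mm thick, 322 mm deep and 2301 mm tall, stand 699 mm apart (outside-to-outside). Between them sit 6 shelves, each 31 mm thick and 322 mm deep, spanning the full gap between the sides. The bottom shelf rests on the floor (its underside at z = 0) and the clear gap between one shelf's top and the next shelf's underside is 394 mm.


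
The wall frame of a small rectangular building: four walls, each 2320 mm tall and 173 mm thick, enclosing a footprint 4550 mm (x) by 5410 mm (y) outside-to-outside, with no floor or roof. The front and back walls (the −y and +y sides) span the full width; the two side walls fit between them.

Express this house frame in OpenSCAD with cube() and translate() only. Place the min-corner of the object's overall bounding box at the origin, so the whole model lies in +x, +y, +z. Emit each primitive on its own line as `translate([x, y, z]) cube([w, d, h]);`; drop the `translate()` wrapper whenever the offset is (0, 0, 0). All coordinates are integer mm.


cube([4550, 173, 2320]);
translate([0, 5237, 0]) cube([4550, 173, 2320]);
translate([0, 173, 0]) cube([173, 5064, 2320]);
translate([4377, 173, 0]) cube([173, 5064, 2320]);


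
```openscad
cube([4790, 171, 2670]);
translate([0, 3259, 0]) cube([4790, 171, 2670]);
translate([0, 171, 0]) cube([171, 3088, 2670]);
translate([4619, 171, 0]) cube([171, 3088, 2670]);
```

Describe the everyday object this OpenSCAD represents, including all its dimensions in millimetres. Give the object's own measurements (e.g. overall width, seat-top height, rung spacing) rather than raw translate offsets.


The wall frame of a small rectangular building: four walls, each 2670 mm tall and 171 mm thick, enclosing a footprint 4790 mm (x) by 3430 mm (y) outside-to-outside, with no floor or roof. The front and back walls (the −y and +y sides) span the full width; the two side walls fit between them.


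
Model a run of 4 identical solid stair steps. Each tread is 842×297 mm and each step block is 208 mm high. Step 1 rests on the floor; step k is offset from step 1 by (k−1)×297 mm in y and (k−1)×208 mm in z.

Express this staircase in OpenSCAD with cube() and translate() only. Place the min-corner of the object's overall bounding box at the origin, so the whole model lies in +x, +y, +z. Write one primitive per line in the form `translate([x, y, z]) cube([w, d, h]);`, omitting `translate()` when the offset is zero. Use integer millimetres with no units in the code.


cube([842, 297, 208]);
translate([0, 297, 208]) cube([842, 297, 208]);
translate([0, 594, 416]) cube([842, 297, 208]);
translate([0, 891, 624]) cube([842, 297, 208]);


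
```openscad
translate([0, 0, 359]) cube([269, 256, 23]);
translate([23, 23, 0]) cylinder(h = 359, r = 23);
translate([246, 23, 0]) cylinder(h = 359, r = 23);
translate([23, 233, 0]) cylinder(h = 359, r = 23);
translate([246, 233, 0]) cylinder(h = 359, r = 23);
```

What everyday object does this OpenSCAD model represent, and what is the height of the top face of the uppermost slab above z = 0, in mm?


A stool. The seat height is 382 mm.

A 269×256×23 slab at z = 359 on four corner cylinders — a stool. The seat top is 359 + 23 = 382 mm.


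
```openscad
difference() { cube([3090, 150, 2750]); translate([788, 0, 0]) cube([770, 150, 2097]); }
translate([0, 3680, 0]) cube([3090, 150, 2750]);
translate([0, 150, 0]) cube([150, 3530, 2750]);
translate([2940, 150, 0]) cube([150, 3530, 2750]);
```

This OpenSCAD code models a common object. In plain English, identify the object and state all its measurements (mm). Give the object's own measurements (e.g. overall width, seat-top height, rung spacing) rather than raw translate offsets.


A single room: four walls, each 2750 mm tall and 150 mm thick, enclosing an outside footprint 3090×3830 mm (x × y), no floor or roof. The front and back walls (−y and +y sides) run the full x-width; the side walls fit between their inner faces. A door opening 770 mm wide and 2097 mm tall is cut through the front wall from the floor up, its −x edge 788 mm from the wall's −x end.


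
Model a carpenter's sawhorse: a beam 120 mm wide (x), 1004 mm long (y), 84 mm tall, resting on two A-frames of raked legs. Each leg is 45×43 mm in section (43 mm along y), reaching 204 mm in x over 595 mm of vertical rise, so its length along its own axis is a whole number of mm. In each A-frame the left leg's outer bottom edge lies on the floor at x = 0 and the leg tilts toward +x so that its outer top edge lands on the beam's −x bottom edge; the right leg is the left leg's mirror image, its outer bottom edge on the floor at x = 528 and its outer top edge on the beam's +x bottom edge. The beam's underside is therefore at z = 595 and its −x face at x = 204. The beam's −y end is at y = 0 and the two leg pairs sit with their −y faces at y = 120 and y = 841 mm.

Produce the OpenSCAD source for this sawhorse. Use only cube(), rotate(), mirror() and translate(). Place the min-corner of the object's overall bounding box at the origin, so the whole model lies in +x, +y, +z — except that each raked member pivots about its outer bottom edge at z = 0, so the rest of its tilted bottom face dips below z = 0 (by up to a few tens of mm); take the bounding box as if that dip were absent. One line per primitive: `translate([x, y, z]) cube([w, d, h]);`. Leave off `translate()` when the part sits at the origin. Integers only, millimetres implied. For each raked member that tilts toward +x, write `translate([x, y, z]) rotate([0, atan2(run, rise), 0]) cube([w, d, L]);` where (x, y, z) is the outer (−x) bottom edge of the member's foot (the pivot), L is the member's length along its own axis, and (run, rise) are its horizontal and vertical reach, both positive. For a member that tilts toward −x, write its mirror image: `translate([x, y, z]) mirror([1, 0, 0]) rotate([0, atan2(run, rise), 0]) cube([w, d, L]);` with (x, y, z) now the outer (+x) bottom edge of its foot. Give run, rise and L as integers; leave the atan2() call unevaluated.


// leg length = √(204² + 595²) = 629
// right-leg outer foot x = 2·204 + 120 = 528
// beam min-corner = (204, 0, 595)
translate([204, 0, 595]) cube([120, 1004, 84]);
translate([0, 120, 0]) rotate([0, atan2(204, 595), 0]) cube([45, 43, 629]);
translate([528, 120, 0]) mirror([1, 0, 0]) rotate([0, atan2(204, 595), 0]) cube([45, 43, 629]);
translate([0, 841, 0]) rotate([0, atan2(204, 595), 0]) cube([45, 43, 629]);
translate([528, 841, 0]) mirror([1, 0, 0]) rotate([0, atan2(204, 595), 0]) cube([45, 43, 629]);


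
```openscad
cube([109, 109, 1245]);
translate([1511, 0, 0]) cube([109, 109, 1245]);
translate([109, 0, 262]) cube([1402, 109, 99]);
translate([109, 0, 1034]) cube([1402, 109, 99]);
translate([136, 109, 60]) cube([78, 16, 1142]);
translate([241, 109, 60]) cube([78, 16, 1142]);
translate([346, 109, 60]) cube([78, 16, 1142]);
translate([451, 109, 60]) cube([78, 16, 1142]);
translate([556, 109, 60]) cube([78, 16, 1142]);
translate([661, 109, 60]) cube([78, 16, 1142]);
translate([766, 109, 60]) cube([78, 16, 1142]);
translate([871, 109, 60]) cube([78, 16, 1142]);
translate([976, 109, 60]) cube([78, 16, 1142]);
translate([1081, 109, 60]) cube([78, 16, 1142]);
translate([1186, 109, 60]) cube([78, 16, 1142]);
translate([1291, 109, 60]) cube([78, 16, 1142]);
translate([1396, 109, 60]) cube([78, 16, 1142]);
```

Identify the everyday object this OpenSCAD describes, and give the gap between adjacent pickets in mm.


A fence section. The picket gap is 27 mm.

Two posts, two rails, 13 pickets — a fence section. Span 1402 mm holds 13 pickets of 78 mm with 14 equal gaps: ⌊(1402 − 13·78) / 14⌋ = 27 mm.


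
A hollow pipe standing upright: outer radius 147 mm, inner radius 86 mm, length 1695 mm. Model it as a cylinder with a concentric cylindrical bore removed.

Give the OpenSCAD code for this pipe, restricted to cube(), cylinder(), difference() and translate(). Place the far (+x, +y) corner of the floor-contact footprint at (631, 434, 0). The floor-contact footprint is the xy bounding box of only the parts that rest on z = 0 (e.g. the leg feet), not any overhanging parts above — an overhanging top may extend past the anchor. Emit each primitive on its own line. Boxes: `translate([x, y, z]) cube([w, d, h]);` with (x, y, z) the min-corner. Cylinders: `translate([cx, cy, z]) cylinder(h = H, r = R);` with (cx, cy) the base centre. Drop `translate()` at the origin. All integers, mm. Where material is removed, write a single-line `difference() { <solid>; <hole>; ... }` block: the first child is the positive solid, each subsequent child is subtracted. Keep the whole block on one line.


difference() { translate([484, 287, 0]) cylinder(h = 1695, r = 147); translate([484, 287, 0]) cylinder(h = 1695, r = 86); }


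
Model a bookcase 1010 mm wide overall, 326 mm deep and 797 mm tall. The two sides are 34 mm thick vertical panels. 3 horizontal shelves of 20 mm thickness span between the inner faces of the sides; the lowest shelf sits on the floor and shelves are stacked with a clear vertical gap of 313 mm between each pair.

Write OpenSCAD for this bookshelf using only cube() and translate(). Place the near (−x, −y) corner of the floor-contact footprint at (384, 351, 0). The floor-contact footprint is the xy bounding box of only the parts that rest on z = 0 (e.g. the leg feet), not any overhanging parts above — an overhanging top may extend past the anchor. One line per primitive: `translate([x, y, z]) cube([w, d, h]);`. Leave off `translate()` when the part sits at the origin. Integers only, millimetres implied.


translate([384, 351, 0]) cube([34, 326, 797]);
translate([1360, 351, 0]) cube([34, 326, 797]);
translate([418, 351, 0]) cube([942, 326, 20]);
translate([418, 351, 333]) cube([942, 326, 20]);
translate([418, 351, 666]) cube([942, 326, 20]);


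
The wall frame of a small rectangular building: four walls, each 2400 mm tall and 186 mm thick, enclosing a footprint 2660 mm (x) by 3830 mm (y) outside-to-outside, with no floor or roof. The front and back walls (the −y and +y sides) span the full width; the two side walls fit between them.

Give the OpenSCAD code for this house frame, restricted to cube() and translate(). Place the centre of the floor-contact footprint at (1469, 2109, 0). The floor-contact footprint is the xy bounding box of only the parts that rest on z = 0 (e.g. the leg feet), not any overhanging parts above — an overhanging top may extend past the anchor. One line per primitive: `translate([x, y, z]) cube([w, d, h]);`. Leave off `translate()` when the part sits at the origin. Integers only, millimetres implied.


translate([139, 194, 0]) cube([2660, 186, 2400]);
translate([139, 3838, 0]) cube([2660, 186, 2400]);
translate([139, 380, 0]) cube([186, 3458, 2400]);
translate([2613, 380, 0]) cube([186, 3458, 2400]);


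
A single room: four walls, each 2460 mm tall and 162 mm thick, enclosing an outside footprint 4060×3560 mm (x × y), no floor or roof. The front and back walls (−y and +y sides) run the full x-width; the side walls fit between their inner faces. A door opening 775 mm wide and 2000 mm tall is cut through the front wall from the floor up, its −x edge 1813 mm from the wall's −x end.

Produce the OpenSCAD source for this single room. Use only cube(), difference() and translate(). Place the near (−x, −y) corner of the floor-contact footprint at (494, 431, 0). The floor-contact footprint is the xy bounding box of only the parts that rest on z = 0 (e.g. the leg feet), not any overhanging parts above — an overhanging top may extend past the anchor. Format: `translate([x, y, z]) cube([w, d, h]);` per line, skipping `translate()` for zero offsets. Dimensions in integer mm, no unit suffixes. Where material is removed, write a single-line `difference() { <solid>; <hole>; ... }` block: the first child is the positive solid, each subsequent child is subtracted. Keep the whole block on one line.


difference() { translate([494, 431, 0]) cube([4060, 162, 2460]); translate([2307, 431, 0]) cube([775, 162, 2000]); }
translate([494, 3829, 0]) cube([4060, 162, 2460]);
translate([494, 593, 0]) cube([162, 3236, 2460]);
translate([4392, 593, 0]) cube([162, 3236, 2460]);


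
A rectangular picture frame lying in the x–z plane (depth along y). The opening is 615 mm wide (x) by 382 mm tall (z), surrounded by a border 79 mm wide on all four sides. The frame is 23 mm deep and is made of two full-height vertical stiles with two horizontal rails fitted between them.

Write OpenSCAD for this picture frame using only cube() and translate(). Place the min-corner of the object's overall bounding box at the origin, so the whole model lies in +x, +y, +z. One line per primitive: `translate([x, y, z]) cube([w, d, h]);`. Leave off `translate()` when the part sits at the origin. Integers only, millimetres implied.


cube([79, 23, 540]);
translate([694, 0, 0]) cube([79, 23, 540]);
translate([79, 0, 0]) cube([615, 23, 79]);
translate([79, 0, 461]) cube([615, 23, 79]);


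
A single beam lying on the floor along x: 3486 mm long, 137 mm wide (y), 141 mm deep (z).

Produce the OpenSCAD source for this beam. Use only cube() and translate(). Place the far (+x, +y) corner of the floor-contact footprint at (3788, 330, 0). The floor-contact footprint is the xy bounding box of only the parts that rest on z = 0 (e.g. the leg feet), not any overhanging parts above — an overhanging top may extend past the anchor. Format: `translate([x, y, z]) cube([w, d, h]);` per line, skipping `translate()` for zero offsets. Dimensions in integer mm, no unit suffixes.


translate([302, 193, 0]) cube([3486, 137, 141]);


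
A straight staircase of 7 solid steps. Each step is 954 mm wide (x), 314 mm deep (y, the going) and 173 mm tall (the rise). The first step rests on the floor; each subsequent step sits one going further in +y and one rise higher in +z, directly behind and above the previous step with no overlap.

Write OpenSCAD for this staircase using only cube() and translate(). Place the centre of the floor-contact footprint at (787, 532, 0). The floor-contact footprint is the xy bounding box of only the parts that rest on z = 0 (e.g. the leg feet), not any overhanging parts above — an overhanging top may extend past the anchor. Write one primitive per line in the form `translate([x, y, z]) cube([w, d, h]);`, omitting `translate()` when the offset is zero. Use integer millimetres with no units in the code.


translate([310, 375, 0]) cube([954, 314, 173]);
translate([310, 689, 173]) cube([954, 314, 173]);
translate([310, 1003, 346]) cube([954, 314, 173]);
translate([310, 1317, 519]) cube([954, 314, 173]);
translate([310, 1631, 692]) cube([954, 314, 173]);
translate([310, 1945, 865]) cube([954, 314, 173]);
translate([310, 2259, 1038]) cube([954, 314, 173]);


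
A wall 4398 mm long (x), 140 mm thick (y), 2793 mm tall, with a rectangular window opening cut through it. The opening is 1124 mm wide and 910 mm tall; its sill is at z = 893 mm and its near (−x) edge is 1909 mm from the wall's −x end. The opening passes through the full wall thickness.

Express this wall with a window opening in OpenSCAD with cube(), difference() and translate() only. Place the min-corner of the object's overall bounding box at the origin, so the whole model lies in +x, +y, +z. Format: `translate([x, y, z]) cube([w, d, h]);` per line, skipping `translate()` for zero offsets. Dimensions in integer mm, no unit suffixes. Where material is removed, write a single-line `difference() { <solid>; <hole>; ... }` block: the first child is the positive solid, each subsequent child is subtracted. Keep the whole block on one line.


difference() { cube([4398, 140, 2793]); translate([1909, 0, 893]) cube([1124, 140, 910]); }


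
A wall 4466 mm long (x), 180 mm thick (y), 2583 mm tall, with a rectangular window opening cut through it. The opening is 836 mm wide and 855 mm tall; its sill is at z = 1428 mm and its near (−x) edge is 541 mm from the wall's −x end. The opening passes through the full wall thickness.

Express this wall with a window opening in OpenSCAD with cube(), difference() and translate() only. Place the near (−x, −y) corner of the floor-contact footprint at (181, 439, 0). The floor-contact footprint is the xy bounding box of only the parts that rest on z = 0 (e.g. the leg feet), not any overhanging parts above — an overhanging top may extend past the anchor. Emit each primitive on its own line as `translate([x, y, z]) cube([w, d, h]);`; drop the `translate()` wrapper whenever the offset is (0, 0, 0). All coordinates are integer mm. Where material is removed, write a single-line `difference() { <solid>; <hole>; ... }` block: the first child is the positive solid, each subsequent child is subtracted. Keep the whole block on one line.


difference() { translate([181, 439, 0]) cube([4466, 180, 2583]); translate([722, 439, 1428]) cube([836, 180, 855]); }


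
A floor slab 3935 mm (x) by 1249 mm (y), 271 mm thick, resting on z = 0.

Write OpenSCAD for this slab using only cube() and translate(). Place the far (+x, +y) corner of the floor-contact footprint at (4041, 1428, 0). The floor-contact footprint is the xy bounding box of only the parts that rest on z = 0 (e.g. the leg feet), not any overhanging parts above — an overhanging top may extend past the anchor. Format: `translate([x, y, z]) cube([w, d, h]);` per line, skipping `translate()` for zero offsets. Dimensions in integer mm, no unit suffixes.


translate([106, 179, 0]) cube([3935, 1249, 271]);


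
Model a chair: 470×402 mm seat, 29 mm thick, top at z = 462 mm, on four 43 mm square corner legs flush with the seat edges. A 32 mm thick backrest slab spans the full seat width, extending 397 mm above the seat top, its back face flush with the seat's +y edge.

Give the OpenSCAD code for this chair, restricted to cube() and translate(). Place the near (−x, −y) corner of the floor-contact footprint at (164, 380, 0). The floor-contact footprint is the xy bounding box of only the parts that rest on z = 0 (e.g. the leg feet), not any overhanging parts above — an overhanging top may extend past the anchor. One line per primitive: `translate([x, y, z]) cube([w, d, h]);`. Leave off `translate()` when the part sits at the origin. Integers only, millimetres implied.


translate([164, 380, 433]) cube([470, 402, 29]);
translate([164, 380, 0]) cube([43, 43, 433]);
translate([591, 380, 0]) cube([43, 43, 433]);
translate([164, 739, 0]) cube([43, 43, 433]);
translate([591, 739, 0]) cube([43, 43, 433]);
translate([164, 750, 462]) cube([470, 32, 397]);


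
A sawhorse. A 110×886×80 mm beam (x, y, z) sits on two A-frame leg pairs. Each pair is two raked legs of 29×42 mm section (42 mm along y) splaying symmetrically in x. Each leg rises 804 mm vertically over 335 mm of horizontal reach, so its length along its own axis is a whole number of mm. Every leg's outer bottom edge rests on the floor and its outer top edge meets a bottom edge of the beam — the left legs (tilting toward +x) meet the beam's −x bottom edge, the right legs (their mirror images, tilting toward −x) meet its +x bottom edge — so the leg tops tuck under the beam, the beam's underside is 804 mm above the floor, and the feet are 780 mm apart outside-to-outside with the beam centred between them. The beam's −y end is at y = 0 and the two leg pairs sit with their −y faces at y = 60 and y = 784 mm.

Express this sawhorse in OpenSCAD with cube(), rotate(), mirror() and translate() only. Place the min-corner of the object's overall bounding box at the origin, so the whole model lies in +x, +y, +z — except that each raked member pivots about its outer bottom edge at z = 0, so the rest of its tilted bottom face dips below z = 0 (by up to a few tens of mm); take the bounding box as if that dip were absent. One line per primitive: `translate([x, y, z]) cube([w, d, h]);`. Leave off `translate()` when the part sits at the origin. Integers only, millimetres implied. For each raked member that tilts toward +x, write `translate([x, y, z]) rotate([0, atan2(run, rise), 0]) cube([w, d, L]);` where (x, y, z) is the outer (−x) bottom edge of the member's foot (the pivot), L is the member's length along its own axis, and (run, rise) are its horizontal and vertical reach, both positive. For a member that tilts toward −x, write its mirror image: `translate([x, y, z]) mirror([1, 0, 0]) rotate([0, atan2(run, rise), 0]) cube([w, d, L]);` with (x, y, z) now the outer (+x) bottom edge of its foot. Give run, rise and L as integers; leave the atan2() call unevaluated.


translate([335, 0, 804]) cube([110, 886, 80]);
translate([0, 60, 0]) rotate([0, atan2(335, 804), 0]) cube([29, 42, 871]);
translate([780, 60, 0]) mirror([1, 0, 0]) rotate([0, atan2(335, 804), 0]) cube([29, 42, 871]);
translate([0, 784, 0]) rotate([0, atan2(335, 804), 0]) cube([29, 42, 871]);
translate([780, 784, 0]) mirror([1, 0, 0]) rotate([0, atan2(335, 804), 0]) cube([29, 42, 871]);


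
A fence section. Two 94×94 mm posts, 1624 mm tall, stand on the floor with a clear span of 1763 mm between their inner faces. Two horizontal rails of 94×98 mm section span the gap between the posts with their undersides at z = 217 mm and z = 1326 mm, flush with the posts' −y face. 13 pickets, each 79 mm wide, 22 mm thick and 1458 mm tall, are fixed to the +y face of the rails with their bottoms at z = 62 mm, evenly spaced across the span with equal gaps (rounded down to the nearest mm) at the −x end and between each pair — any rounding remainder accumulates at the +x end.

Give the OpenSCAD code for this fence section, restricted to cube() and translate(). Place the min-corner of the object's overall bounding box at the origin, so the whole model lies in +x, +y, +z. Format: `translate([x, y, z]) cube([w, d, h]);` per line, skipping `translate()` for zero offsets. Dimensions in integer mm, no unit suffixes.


cube([94, 94, 1624]);
translate([1857, 0, 0]) cube([94, 94, 1624]);
translate([94, 0, 217]) cube([1763, 94, 98]);
translate([94, 0, 1326]) cube([1763, 94, 98]);
translate([146, 94, 62]) cube([79, 22, 1458]);
translate([277, 94, 62]) cube([79, 22, 1458]);
translate([408, 94, 62]) cube([79, 22, 1458]);
translate([539, 94, 62]) cube([79, 22, 1458]);
translate([670, 94, 62]) cube([79, 22, 1458]);
translate([801, 94, 62]) cube([79, 22, 1458]);
translate([932, 94, 62]) cube([79, 22, 1458]);
translate([1063, 94, 62]) cube([79, 22, 1458]);
translate([1194, 94, 62]) cube([79, 22, 1458]);
translate([1325, 94, 62]) cube([79, 22, 1458]);
translate([1456, 94, 62]) cube([79, 22, 1458]);
translate([1587, 94, 62]) cube([79, 22, 1458]);
translate([1718, 94, 62]) cube([79, 22, 1458]);


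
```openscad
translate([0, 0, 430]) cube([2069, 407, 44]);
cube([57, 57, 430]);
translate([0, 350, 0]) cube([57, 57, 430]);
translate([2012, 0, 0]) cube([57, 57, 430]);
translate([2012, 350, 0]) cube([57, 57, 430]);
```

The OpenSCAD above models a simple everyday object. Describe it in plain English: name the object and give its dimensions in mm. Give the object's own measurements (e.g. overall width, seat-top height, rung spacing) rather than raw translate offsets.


A bench: a 2069×407 mm seat slab, 44 mm thick, top at z = 474 mm, on four 57×57 mm square legs flush with the seat corners and standing on z = 0.


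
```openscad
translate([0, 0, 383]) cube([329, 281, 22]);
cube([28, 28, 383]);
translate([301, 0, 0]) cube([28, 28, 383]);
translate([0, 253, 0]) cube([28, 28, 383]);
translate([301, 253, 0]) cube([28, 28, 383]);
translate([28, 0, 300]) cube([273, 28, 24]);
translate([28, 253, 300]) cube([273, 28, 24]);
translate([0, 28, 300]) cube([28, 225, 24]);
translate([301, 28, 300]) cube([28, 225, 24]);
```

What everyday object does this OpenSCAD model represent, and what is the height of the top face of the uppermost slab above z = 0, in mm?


A stool. The seat height is 405 mm.

A 329×281×22 slab at z = 383 on four corner posts — a stool. The seat top is 383 + 22 = 405 mm.


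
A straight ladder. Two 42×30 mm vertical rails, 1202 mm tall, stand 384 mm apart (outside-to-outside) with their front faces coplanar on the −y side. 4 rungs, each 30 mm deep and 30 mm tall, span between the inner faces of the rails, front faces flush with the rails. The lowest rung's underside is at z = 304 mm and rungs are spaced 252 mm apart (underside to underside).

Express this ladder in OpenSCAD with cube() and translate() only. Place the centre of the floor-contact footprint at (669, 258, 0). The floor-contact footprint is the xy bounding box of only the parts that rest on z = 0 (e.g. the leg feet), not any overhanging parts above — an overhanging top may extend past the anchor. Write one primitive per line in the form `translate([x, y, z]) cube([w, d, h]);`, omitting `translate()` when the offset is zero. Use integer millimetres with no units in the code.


translate([477, 243, 0]) cube([42, 30, 1202]);
translate([819, 243, 0]) cube([42, 30, 1202]);
translate([519, 243, 304]) cube([300, 30, 30]);
translate([519, 243, 556]) cube([300, 30, 30]);
translate([519, 243, 808]) cube([300, 30, 30]);
translate([519, 243, 1060]) cube([300, 30, 30]);


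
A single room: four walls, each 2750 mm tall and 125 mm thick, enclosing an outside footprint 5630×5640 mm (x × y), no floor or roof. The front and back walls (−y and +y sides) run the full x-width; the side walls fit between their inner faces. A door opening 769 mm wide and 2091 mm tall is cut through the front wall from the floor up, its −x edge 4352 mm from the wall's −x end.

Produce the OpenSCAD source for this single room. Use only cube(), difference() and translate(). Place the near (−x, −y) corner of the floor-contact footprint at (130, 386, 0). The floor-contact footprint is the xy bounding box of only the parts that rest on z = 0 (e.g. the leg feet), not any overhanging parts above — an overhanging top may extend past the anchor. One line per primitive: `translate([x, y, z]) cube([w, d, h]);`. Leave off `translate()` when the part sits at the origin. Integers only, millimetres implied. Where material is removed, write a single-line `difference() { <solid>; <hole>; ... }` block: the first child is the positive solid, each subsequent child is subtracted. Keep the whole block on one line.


difference() { translate([130, 386, 0]) cube([5630, 125, 2750]); translate([4482, 386, 0]) cube([769, 125, 2091]); }
translate([130, 5901, 0]) cube([5630, 125, 2750]);
translate([130, 511, 0]) cube([125, 5390, 2750]);
translate([5635, 511, 0]) cube([125, 5390, 2750]);


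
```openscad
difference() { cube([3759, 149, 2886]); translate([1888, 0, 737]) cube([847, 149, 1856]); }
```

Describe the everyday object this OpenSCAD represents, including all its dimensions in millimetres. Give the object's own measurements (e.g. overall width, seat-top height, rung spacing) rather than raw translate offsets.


A wall 3759 mm long (x), 149 mm thick (y), 2886 mm tall, with a rectangular window opening cut through it. The opening is 847 mm wide and 1856 mm tall; its sill is at z = 737 mm and its near (−x) edge is 1888 mm from the wall's −x end. The opening passes through the full wall thickness.


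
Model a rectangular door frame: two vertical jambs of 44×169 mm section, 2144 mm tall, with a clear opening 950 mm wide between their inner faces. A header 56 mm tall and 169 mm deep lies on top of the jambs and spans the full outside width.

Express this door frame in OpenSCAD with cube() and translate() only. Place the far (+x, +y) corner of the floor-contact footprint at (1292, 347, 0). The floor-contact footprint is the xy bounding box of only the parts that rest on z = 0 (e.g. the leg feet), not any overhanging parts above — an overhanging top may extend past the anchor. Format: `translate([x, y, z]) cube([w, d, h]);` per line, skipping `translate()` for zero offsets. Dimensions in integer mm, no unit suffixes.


translate([254, 178, 0]) cube([44, 169, 2144]);
translate([1248, 178, 0]) cube([44, 169, 2144]);
translate([254, 178, 2144]) cube([1038, 169, 56]);


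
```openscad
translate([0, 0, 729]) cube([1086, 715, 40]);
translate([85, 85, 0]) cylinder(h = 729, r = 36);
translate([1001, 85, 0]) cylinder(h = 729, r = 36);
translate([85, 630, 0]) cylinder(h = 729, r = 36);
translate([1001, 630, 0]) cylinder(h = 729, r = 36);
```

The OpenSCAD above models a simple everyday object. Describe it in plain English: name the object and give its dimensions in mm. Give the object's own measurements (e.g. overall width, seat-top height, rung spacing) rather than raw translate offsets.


A table: top 1086 mm (x) × 715 mm (y), 40 mm thick, upper face at z = 769 mm, on four round legs of 72 mm diameter, each leg's bounding box inset 49 mm from the nearest pair of top edges from z = 0 to the bottom of the top.


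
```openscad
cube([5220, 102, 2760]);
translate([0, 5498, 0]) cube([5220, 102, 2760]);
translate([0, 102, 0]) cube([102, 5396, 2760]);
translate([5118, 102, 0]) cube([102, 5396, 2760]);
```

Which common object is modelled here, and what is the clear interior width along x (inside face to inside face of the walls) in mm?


A house (or room) frame. The interior width is 5016 mm.

Four 2760 mm walls enclosing a rectangle with no floor or roof — a room or house frame. Outside width is 5220 mm and wall thickness is 102 mm, so the interior width is 5220 − 2 × 102 = 5016 mm.


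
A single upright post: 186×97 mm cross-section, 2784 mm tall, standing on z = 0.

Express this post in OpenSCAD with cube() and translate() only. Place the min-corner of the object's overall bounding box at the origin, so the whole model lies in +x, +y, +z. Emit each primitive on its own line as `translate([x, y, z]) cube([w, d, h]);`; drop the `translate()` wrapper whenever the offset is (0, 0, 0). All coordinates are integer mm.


cube([186, 97, 2784]);


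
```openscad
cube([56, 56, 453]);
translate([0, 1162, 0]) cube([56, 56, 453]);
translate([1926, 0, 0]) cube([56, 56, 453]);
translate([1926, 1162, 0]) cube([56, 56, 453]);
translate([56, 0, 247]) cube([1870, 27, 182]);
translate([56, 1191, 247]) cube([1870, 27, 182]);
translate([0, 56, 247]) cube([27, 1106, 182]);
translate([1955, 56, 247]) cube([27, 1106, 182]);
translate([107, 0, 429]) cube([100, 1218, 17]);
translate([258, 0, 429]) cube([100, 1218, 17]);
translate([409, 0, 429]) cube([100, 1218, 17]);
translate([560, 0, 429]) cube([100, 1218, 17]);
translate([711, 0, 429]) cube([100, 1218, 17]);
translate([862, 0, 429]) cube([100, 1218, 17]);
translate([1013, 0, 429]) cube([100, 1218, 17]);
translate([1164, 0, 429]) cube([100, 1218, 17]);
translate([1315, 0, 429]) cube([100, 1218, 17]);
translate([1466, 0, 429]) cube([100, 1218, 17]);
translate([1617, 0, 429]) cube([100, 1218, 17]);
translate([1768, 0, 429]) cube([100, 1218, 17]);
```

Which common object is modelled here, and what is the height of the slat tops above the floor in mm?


A bed frame. The slat-top height is 446 mm.

Four posts, four rails, and a row of slats — a bed frame. Slats sit on the rails at z = 247 + 182 = 429; with slat thickness 17, the top is 446 mm.


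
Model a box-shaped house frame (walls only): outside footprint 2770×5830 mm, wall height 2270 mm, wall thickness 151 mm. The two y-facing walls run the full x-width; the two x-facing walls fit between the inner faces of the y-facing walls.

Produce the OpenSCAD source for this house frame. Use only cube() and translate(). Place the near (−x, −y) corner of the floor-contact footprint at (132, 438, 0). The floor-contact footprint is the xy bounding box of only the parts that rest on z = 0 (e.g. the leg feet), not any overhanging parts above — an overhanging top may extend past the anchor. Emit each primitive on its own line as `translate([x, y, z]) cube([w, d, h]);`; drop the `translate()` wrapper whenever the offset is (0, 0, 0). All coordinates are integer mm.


translate([132, 438, 0]) cube([2770, 151, 2270]);
translate([132, 6117, 0]) cube([2770, 151, 2270]);
translate([132, 589, 0]) cube([151, 5528, 2270]);
translate([2751, 589, 0]) cube([151, 5528, 2270]);


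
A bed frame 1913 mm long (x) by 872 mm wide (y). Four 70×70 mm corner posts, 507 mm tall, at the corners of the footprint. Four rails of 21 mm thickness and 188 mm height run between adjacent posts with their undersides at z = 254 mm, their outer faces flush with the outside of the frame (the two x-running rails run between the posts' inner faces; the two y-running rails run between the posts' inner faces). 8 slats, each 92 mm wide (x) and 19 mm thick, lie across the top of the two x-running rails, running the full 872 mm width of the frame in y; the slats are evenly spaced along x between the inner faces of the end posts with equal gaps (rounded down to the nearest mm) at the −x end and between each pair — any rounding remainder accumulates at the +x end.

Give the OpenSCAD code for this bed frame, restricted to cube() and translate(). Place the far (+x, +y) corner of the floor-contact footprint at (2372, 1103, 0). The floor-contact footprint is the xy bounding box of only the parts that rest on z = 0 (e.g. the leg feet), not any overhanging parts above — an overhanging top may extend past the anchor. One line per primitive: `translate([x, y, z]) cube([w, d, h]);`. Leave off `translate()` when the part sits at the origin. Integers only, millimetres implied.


translate([459, 231, 0]) cube([70, 70, 507]);
translate([459, 1033, 0]) cube([70, 70, 507]);
translate([2302, 231, 0]) cube([70, 70, 507]);
translate([2302, 1033, 0]) cube([70, 70, 507]);
translate([529, 231, 254]) cube([1773, 21, 188]);
translate([529, 1082, 254]) cube([1773, 21, 188]);
translate([459, 301, 254]) cube([21, 732, 188]);
translate([2351, 301, 254]) cube([21, 732, 188]);
translate([644, 231, 442]) cube([92, 872, 19]);
translate([851, 231, 442]) cube([92, 872, 19]);
translate([1058, 231, 442]) cube([92, 872, 19]);
translate([1265, 231, 442]) cube([92, 872, 19]);
translate([1472, 231, 442]) cube([92, 872, 19]);
translate([1679, 231, 442]) cube([92, 872, 19]);
translate([1886, 231, 442]) cube([92, 872, 19]);
translate([2093, 231, 442]) cube([92, 872, 19]);


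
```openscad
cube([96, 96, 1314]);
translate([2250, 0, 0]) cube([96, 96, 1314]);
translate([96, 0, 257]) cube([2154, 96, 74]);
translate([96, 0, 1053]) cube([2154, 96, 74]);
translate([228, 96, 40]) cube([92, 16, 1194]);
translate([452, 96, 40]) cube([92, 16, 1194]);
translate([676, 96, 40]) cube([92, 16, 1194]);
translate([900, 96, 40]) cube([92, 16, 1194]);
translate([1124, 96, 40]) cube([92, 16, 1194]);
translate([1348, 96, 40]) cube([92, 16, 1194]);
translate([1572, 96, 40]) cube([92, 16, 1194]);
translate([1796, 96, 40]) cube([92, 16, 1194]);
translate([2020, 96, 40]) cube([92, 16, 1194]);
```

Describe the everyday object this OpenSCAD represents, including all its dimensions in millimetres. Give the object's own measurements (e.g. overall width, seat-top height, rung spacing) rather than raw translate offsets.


A fence section. Two 96×96 mm posts, 1314 mm tall, stand on the floor with a clear span of 2154 mm between their inner faces. Two horizontal rails of 96×74 mm section span the gap between the posts with their undersides at z = 257 mm and z = 1053 mm, flush with the posts' −y face. 9 pickets, each 92 mm wide, 16 mm thick and 1194 mm tall, are fixed to the +y face of the rails with their bottoms at z = 40 mm, spaced across the span with a 132 mm gap after the −x post and between neighbouring pickets, with 138 mm left before the +x post.


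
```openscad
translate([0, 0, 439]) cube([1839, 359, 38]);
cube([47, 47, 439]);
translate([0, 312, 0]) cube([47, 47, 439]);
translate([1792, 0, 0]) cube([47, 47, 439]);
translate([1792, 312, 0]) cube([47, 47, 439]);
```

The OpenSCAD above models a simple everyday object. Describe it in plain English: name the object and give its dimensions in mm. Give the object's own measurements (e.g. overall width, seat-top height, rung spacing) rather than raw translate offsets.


A bench: a 1839×359 mm seat slab, 38 mm thick, top at z = 477 mm, on four 47×47 mm square legs flush with the seat corners and standing on z = 0.


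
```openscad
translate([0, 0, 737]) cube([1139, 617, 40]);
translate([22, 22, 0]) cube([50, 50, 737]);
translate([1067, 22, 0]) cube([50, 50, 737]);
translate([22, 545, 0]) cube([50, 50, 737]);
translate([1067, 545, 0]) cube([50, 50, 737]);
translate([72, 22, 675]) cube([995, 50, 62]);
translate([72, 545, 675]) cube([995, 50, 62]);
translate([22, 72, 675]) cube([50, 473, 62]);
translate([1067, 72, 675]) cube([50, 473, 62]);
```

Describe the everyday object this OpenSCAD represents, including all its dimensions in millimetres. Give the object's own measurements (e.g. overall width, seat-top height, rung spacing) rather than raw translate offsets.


A table: top 1139 mm (x) × 617 mm (y), 40 mm thick, upper face at z = 777 mm, on four 50×50 mm square legs, each inset 22 mm from the nearest pair of top edges from z = 0 to the bottom of the top. Four apron rails, 50 mm thick and 62 mm tall, run between adjacent legs with their top edges flush with the underside of the top and their outer faces flush with the legs' outer faces.


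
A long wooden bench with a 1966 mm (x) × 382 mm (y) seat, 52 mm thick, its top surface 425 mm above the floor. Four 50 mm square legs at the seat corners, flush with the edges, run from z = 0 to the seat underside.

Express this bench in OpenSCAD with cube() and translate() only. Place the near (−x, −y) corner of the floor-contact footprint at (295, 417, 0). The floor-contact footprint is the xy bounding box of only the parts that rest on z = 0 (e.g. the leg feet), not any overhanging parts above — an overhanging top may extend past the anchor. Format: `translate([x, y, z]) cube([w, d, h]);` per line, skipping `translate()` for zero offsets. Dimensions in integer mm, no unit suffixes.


translate([295, 417, 373]) cube([1966, 382, 52]);
translate([295, 417, 0]) cube([50, 50, 373]);
translate([295, 749, 0]) cube([50, 50, 373]);
translate([2211, 417, 0]) cube([50, 50, 373]);
translate([2211, 749, 0]) cube([50, 50, 373]);


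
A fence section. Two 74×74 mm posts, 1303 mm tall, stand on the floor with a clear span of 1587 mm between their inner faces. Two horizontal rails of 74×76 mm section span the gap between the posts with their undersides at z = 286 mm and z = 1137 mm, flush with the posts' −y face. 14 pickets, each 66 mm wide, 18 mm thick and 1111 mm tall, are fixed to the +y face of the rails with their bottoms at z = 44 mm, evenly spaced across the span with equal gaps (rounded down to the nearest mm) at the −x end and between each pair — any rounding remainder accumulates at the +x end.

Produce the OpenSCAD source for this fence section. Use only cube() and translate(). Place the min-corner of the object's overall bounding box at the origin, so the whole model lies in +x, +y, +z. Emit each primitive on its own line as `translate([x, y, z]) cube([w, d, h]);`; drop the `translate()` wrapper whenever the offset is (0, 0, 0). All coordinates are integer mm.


cube([74, 74, 1303]);
translate([1661, 0, 0]) cube([74, 74, 1303]);
translate([74, 0, 286]) cube([1587, 74, 76]);
translate([74, 0, 1137]) cube([1587, 74, 76]);
translate([118, 74, 44]) cube([66, 18, 1111]);
translate([228, 74, 44]) cube([66, 18, 1111]);
translate([338, 74, 44]) cube([66, 18, 1111]);
translate([448, 74, 44]) cube([66, 18, 1111]);
translate([558, 74, 44]) cube([66, 18, 1111]);
translate([668, 74, 44]) cube([66, 18, 1111]);
translate([778, 74, 44]) cube([66, 18, 1111]);
translate([888, 74, 44]) cube([66, 18, 1111]);
translate([998, 74, 44]) cube([66, 18, 1111]);
translate([1108, 74, 44]) cube([66, 18, 1111]);
translate([1218, 74, 44]) cube([66, 18, 1111]);
translate([1328, 74, 44]) cube([66, 18, 1111]);
translate([1438, 74, 44]) cube([66, 18, 1111]);
translate([1548, 74, 44]) cube([66, 18, 1111]);
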